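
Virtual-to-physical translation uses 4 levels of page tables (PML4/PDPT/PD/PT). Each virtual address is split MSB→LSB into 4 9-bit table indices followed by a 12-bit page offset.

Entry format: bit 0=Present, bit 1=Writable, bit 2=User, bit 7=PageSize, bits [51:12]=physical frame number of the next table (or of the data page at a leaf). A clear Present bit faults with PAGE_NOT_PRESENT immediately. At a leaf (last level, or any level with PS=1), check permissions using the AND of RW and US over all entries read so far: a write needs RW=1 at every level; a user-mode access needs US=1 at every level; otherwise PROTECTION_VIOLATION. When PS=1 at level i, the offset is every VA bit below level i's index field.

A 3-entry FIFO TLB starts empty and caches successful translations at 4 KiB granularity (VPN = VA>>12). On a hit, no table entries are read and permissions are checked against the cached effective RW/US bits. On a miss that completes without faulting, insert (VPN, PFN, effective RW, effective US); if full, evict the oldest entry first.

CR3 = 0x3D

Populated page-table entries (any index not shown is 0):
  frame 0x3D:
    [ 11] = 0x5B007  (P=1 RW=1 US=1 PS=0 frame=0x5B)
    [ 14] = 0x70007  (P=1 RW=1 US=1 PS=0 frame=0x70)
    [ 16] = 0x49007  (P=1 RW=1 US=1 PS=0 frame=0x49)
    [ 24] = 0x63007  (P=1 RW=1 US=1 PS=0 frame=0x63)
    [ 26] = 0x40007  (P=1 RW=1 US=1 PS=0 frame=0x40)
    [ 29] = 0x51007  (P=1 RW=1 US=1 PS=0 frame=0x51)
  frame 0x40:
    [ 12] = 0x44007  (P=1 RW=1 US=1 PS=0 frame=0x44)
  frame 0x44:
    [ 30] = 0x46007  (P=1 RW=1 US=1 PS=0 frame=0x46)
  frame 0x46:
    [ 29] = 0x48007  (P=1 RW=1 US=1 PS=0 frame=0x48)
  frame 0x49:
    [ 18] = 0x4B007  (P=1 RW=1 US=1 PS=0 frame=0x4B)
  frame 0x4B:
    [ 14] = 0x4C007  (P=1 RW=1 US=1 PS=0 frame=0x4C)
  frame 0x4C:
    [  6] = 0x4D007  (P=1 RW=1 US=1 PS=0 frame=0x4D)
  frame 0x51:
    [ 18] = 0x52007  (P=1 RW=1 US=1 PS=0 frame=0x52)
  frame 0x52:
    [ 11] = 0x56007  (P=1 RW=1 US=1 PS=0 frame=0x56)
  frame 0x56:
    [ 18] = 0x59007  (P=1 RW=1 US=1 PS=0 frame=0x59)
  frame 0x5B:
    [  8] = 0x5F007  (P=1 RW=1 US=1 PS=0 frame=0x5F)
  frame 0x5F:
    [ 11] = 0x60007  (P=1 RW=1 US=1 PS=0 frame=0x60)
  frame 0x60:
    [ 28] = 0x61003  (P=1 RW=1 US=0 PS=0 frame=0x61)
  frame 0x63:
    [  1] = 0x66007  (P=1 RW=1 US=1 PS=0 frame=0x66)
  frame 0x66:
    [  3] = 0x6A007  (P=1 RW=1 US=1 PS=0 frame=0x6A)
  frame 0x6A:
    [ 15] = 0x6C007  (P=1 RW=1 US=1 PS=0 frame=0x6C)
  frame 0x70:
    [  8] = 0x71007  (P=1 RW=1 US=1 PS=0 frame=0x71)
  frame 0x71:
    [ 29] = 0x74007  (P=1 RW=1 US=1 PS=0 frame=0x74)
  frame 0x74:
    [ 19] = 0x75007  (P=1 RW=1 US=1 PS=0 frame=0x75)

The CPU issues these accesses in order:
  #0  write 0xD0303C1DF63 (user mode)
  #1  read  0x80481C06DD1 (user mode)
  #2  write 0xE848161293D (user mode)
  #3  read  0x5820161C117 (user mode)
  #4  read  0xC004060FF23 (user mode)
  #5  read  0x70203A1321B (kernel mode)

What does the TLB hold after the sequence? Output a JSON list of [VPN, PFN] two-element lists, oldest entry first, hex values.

Walk each access:
#0 VA=0xD0303C1DF63 (w,user):
  L0: frame=0x3D idx=26 entry=0x40007 [P=1 RW=1 US=1 PS=0]
  L1: frame=0x40 idx=12 entry=0x44007 [P=1 RW=1 US=1 PS=0]
  L2: frame=0x44 idx=30 entry=0x46007 [P=1 RW=1 US=1 PS=0]
  L3: frame=0x46 idx=29 entry=0x48007 [P=1 RW=1 US=1 PS=0]
  ✓ 0x48F63  — 4 lookups
#1 VA=0x80481C06DD1 (r,user):
  L0: frame=0x3D idx=16 entry=0x49007 [P=1 RW=1 US=1 PS=0]
  L1: frame=0x49 idx=18 entry=0x4B007 [P=1 RW=1 US=1 PS=0]
  L2: frame=0x4B idx=14 entry=0x4C007 [P=1 RW=1 US=1 PS=0]
  L3: frame=0x4C idx=6 entry=0x4D007 [P=1 RW=1 US=1 PS=0]
  ✓ 0x4DDD1  — 4 lookups
#2 VA=0xE848161293D (w,user):
  L0: frame=0x3D idx=29 entry=0x51007 [P=1 RW=1 US=1 PS=0]
  L1: frame=0x51 idx=18 entry=0x52007 [P=1 RW=1 US=1 PS=0]
  L2: frame=0x52 idx=11 entry=0x56007 [P=1 RW=1 US=1 PS=0]
  L3: frame=0x56 idx=18 entry=0x59007 [P=1 RW=1 US=1 PS=0]
  ✓ 0x5993D  — 4 lookups
#3 VA=0x5820161C117 (r,user):
  L0: frame=0x3D idx=11 entry=0x5B007 [P=1 RW=1 US=1 PS=0]
  L1: frame=0x5B idx=8 entry=0x5F007 [P=1 RW=1 US=1 PS=0]
  L2: frame=0x5F idx=11 entry=0x60007 [P=1 RW=1 US=1 PS=0]
  L3: frame=0x60 idx=28 entry=0x61003 [P=1 RW=1 US=0 PS=0]
  ⇒ fault: PROTECTION_VIOLATION  — 4 lookups
#4 VA=0xC004060FF23 (r,user):
  L0: frame=0x3D idx=24 entry=0x63007 [P=1 RW=1 US=1 PS=0]
  L1: frame=0x63 idx=1 entry=0x66007 [P=1 RW=1 US=1 PS=0]
  L2: frame=0x66 idx=3 entry=0x6A007 [P=1 RW=1 US=1 PS=0]
  L3: frame=0x6A idx=15 entry=0x6C007 [P=1 RW=1 US=1 PS=0]
  ✓ 0x6CF23  — 4 lookups
#5 VA=0x70203A1321B (r,kernel):
  L0: frame=0x3D idx=14 entry=0x70007 [P=1 RW=1 US=1 PS=0]
  L1: frame=0x70 idx=8 entry=0x71007 [P=1 RW=1 US=1 PS=0]
  L2: frame=0x71 idx=29 entry=0x74007 [P=1 RW=1 US=1 PS=0]
  L3: frame=0x74 idx=19 entry=0x75007 [P=1 RW=1 US=1 PS=0]
  ✓ 0x7521B  — 4 lookups

TLB: [["0xE8481612", "0x59"], ["0xC004060F", "0x6C"], ["0x70203A13", "0x75"]]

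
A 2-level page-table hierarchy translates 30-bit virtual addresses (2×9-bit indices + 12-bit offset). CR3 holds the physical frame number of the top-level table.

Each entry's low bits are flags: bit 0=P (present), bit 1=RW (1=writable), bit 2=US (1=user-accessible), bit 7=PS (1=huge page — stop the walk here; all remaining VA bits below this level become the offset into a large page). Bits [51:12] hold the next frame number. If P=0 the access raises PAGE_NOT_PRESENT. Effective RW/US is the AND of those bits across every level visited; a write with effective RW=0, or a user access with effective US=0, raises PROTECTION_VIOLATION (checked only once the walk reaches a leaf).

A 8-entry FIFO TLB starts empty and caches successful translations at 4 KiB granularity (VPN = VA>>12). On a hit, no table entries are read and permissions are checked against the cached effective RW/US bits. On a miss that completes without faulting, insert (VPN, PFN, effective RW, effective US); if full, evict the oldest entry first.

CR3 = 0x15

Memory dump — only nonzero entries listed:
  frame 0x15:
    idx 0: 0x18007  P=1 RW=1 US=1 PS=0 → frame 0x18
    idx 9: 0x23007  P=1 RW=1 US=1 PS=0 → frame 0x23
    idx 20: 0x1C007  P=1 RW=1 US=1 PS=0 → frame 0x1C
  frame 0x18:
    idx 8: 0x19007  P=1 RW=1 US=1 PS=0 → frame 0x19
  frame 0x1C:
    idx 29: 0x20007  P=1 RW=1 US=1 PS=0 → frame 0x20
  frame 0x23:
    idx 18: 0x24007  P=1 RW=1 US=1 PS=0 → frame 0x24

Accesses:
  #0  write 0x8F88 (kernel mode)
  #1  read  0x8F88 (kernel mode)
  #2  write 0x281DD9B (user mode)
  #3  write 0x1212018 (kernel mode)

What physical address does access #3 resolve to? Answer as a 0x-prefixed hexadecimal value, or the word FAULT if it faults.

Trace:
#0 VA=0x8F88 (w,kernel):
  [0] read 0x15 idx=0: raw=0x18007 flags P=1 W=1 U=1 S=0
  [1] read 0x18 idx=8: raw=0x19007 flags P=1 W=1 U=1 S=0
  ✓ 0x19F88  — 2 lookups
#1 VA=0x8F88 (r,kernel):
  TLB hit vpn=0x8 → PA=0x19F88
#2 VA=0x281DD9B (w,user):
  [0] read 0x15 idx=20: raw=0x1C007 flags P=1 W=1 U=1 S=0
  [1] read 0x1C idx=29: raw=0x20007 flags P=1 W=1 U=1 S=0
  ✓ 0x20D9B  — 2 lookups
#3 VA=0x1212018 (w,kernel):
  [0] read 0x15 idx=9: raw=0x23007 flags P=1 W=1 U=1 S=0
  [1] read 0x23 idx=18: raw=0x24007 flags P=1 W=1 U=1 S=0
  ✓ 0x24018  — 2 lookups

Access #3 PA: 0x24018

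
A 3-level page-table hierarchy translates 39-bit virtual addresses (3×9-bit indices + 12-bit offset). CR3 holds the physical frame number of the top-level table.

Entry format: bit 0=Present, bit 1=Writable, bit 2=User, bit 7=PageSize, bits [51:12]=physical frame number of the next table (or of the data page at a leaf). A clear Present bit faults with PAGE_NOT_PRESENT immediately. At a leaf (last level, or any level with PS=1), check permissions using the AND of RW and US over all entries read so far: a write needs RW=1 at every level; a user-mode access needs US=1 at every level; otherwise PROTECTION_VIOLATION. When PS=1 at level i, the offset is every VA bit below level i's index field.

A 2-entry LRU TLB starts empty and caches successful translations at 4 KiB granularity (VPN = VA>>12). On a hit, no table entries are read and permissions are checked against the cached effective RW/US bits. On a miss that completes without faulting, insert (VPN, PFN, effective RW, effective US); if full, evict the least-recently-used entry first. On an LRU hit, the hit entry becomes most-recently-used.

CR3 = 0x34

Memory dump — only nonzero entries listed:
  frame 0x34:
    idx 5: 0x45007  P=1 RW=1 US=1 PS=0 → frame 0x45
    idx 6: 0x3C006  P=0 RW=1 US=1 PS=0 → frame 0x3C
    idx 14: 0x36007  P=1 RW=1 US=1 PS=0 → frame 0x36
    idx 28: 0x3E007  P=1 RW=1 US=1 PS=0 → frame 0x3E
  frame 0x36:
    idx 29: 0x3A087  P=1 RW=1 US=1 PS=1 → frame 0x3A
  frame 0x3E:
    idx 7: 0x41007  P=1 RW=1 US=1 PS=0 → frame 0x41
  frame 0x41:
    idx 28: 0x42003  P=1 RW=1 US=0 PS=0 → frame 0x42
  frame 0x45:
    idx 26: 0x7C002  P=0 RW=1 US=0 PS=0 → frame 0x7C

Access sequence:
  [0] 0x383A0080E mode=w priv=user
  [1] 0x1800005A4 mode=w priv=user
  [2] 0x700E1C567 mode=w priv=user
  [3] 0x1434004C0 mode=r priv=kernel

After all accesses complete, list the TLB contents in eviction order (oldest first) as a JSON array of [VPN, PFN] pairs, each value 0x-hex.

Walk each access:
#0 VA=0x383A0080E (w,user):
  lvl0: tbl 0x34, slot 14 ⇒ 0x36007 (P1/RW1/US1/PS0)
  lvl1: tbl 0x36, slot 29 ⇒ 0x3A087 (P1/RW1/US1/PS1)
  ⇒ phys 0x3A80E (huge @L1)  [2 reads]
#1 VA=0x1800005A4 (w,user):
  lvl0: tbl 0x34, slot 6 ⇒ 0x3C006 (P0/RW1/US1/PS0)
  → PAGE_NOT_PRESENT  (1 entries read)
#2 VA=0x700E1C567 (w,user):
  lvl0: tbl 0x34, slot 28 ⇒ 0x3E007 (P1/RW1/US1/PS0)
  lvl1: tbl 0x3E, slot 7 ⇒ 0x41007 (P1/RW1/US1/PS0)
  lvl2: tbl 0x41, slot 28 ⇒ 0x42003 (P1/RW1/US0/PS0)
  → PROTECTION_VIOLATION  (3 entries read)
#3 VA=0x1434004C0 (r,kernel):
  lvl0: tbl 0x34, slot 5 ⇒ 0x45007 (P1/RW1/US1/PS0)
  lvl1: tbl 0x45, slot 26 ⇒ 0x7C002 (P0/RW1/US0/PS0)
  → PAGE_NOT_PRESENT  (2 entries read)

TLB: [["0x383A00", "0x3A"]]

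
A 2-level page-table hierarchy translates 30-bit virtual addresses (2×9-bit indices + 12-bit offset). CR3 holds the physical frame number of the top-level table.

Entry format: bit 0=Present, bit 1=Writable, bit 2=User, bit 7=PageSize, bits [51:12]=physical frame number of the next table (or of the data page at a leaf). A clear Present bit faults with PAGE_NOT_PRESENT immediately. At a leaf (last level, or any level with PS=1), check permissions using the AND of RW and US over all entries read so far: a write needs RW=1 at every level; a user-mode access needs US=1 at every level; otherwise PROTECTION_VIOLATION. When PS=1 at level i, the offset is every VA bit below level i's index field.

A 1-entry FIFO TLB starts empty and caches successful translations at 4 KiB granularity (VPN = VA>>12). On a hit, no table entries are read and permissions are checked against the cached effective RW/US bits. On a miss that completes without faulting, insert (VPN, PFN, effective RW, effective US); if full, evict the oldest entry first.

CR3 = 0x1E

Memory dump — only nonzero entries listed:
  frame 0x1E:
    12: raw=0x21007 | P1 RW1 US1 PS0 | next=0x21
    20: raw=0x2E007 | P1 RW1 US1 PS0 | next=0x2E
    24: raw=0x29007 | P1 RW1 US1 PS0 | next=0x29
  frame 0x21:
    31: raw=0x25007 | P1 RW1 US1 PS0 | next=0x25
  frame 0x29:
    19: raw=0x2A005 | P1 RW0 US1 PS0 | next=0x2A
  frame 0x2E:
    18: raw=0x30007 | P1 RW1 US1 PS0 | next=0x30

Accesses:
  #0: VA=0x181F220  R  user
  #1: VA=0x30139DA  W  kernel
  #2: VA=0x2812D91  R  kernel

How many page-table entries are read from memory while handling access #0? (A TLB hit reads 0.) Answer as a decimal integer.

Trace:
#0 VA=0x181F220 (r,user):
  [0] read 0x1E idx=12: raw=0x21007 flags P=1 W=1 U=1 S=0
  [1] read 0x21 idx=31: raw=0x25007 flags P=1 W=1 U=1 S=0
  → PA=0x25220  (2 entries read)
#1 VA=0x30139DA (w,kernel):
  [0] read 0x1E idx=24: raw=0x29007 flags P=1 W=1 U=1 S=0
  [1] read 0x29 idx=19: raw=0x2A005 flags P=1 W=0 U=1 S=0
  → PROTECTION_VIOLATION  (2 entries read)
#2 VA=0x2812D91 (r,kernel):
  [0] read 0x1E idx=20: raw=0x2E007 flags P=1 W=1 U=1 S=0
  [1] read 0x2E idx=18: raw=0x30007 flags P=1 W=1 U=1 S=0
  → PA=0x30D91  (2 entries read)

Entries read for #0: 2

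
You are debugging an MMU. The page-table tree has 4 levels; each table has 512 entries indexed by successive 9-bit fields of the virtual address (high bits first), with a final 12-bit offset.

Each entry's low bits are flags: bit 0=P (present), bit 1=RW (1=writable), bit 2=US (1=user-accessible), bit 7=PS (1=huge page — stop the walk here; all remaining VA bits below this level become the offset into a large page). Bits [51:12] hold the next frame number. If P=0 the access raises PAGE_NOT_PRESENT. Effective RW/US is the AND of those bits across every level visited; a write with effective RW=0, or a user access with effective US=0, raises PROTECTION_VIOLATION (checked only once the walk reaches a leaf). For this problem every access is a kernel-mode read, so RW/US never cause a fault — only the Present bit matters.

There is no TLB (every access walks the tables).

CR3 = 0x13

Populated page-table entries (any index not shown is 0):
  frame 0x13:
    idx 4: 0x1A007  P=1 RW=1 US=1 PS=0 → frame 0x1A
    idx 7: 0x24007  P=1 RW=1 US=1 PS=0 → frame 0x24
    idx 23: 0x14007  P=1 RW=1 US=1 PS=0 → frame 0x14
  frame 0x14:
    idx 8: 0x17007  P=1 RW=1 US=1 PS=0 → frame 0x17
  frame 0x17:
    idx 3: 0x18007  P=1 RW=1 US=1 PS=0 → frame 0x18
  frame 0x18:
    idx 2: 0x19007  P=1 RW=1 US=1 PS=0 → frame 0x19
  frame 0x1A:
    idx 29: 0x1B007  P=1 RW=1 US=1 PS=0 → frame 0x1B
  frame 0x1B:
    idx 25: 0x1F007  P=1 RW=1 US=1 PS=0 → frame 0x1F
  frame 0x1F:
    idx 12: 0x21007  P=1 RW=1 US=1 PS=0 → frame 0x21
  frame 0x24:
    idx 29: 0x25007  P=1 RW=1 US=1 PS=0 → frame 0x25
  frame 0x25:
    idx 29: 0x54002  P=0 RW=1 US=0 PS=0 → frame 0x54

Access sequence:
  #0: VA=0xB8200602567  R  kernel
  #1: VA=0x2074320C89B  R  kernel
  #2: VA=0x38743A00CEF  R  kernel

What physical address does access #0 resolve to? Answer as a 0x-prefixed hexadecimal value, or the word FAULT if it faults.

Trace:
#0 VA=0xB8200602567 (r,kernel):
  L0 @0x13[23] → 0x14007  P=1,RW=1,US=1,PS=0
  L1 @0x14[8] → 0x17007  P=1,RW=1,US=1,PS=0
  L2 @0x17[3] → 0x18007  P=1,RW=1,US=1,PS=0
  L3 @0x18[2] → 0x19007  P=1,RW=1,US=1,PS=0
  → PA=0x19567  (4 entries read)
#1 VA=0x2074320C89B (r,kernel):
  L0 @0x13[4] → 0x1A007  P=1,RW=1,US=1,PS=0
  L1 @0x1A[29] → 0x1B007  P=1,RW=1,US=1,PS=0
  L2 @0x1B[25] → 0x1F007  P=1,RW=1,US=1,PS=0
  L3 @0x1F[12] → 0x21007  P=1,RW=1,US=1,PS=0
  → PA=0x2189B  (4 entries read)
#2 VA=0x38743A00CEF (r,kernel):
  L0 @0x13[7] → 0x24007  P=1,RW=1,US=1,PS=0
  L1 @0x24[29] → 0x25007  P=1,RW=1,US=1,PS=0
  L2 @0x25[29] → 0x54002  P=0,RW=1,US=0,PS=0
  ⇒ fault: PAGE_NOT_PRESENT  — 3 lookups

Access #0 PA: 0x19567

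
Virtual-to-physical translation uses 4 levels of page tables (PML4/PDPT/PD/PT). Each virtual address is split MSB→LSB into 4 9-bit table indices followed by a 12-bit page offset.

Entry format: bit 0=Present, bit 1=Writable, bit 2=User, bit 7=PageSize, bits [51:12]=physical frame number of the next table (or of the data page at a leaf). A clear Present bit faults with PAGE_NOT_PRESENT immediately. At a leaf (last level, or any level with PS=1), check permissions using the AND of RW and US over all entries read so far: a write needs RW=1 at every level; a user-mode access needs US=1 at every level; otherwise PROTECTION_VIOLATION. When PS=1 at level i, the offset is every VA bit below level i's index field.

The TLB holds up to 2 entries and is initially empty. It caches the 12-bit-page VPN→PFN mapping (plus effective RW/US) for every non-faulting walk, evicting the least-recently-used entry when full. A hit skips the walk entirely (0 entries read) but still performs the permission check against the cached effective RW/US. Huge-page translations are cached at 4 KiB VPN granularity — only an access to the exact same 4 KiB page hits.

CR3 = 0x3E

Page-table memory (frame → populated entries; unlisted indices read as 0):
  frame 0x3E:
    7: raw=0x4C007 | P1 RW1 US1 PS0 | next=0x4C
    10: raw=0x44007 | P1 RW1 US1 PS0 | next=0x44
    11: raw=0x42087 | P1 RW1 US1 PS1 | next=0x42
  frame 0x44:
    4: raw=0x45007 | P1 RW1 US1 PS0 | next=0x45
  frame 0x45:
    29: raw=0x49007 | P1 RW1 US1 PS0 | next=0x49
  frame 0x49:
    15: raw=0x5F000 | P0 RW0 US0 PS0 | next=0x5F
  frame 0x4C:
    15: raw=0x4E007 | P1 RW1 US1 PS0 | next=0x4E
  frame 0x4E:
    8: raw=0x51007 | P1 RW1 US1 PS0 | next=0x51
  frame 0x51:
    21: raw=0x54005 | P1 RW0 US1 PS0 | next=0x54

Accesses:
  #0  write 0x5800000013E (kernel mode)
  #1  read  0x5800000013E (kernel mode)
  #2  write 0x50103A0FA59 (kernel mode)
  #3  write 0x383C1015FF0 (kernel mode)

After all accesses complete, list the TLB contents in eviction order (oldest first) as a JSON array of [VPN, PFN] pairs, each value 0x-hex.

Per-access translation:
#0 VA=0x5800000013E (w,kernel):
  [0] read 0x3E idx=11: raw=0x42087 flags P=1 W=1 U=1 S=1
  ⇒ phys 0x4213E (huge @L0)  [1 reads]
#1 VA=0x5800000013E (r,kernel):
  TLB hit vpn=0x58000000 → PA=0x4213E
#2 VA=0x50103A0FA59 (w,kernel):
  [0] read 0x3E idx=10: raw=0x44007 flags P=1 W=1 U=1 S=0
  [1] read 0x44 idx=4: raw=0x45007 flags P=1 W=1 U=1 S=0
  [2] read 0x45 idx=29: raw=0x49007 flags P=1 W=1 U=1 S=0
  [3] read 0x49 idx=15: raw=0x5F000 flags P=0 W=0 U=0 S=0
  ⇒ fault: PAGE_NOT_PRESENT  — 4 lookups
#3 VA=0x383C1015FF0 (w,kernel):
  [0] read 0x3E idx=7: raw=0x4C007 flags P=1 W=1 U=1 S=0
  [1] read 0x4C idx=15: raw=0x4E007 flags P=1 W=1 U=1 S=0
  [2] read 0x4E idx=8: raw=0x51007 flags P=1 W=1 U=1 S=0
  [3] read 0x51 idx=21: raw=0x54005 flags P=1 W=0 U=1 S=0
  ⇒ fault: PROTECTION_VIOLATION  — 4 lookups

TLB: [["0x58000000", "0x42"]]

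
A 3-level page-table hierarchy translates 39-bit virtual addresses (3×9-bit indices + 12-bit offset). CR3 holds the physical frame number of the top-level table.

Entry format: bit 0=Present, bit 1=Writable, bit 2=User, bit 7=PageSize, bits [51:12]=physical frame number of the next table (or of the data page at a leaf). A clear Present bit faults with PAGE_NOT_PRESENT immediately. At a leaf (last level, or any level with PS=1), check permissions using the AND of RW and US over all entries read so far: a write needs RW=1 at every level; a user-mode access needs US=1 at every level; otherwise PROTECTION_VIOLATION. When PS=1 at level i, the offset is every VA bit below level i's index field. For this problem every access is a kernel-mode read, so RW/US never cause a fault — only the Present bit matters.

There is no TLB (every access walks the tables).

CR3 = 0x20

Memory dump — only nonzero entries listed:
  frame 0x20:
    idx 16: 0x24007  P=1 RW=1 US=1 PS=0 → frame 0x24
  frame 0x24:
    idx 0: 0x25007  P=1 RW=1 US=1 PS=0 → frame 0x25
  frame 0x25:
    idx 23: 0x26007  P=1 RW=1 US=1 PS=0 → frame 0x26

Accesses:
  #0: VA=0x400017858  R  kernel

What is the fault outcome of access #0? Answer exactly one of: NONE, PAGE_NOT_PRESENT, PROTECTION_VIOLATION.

Per-access translation:
#0 VA=0x400017858 (r,kernel):
  L0 @0x20[16] → 0x24007  P=1,RW=1,US=1,PS=0
  L1 @0x24[0] → 0x25007  P=1,RW=1,US=1,PS=0
  L2 @0x25[23] → 0x26007  P=1,RW=1,US=1,PS=0
  → PA=0x26858  (3 entries read)

Access #0 fault: NONE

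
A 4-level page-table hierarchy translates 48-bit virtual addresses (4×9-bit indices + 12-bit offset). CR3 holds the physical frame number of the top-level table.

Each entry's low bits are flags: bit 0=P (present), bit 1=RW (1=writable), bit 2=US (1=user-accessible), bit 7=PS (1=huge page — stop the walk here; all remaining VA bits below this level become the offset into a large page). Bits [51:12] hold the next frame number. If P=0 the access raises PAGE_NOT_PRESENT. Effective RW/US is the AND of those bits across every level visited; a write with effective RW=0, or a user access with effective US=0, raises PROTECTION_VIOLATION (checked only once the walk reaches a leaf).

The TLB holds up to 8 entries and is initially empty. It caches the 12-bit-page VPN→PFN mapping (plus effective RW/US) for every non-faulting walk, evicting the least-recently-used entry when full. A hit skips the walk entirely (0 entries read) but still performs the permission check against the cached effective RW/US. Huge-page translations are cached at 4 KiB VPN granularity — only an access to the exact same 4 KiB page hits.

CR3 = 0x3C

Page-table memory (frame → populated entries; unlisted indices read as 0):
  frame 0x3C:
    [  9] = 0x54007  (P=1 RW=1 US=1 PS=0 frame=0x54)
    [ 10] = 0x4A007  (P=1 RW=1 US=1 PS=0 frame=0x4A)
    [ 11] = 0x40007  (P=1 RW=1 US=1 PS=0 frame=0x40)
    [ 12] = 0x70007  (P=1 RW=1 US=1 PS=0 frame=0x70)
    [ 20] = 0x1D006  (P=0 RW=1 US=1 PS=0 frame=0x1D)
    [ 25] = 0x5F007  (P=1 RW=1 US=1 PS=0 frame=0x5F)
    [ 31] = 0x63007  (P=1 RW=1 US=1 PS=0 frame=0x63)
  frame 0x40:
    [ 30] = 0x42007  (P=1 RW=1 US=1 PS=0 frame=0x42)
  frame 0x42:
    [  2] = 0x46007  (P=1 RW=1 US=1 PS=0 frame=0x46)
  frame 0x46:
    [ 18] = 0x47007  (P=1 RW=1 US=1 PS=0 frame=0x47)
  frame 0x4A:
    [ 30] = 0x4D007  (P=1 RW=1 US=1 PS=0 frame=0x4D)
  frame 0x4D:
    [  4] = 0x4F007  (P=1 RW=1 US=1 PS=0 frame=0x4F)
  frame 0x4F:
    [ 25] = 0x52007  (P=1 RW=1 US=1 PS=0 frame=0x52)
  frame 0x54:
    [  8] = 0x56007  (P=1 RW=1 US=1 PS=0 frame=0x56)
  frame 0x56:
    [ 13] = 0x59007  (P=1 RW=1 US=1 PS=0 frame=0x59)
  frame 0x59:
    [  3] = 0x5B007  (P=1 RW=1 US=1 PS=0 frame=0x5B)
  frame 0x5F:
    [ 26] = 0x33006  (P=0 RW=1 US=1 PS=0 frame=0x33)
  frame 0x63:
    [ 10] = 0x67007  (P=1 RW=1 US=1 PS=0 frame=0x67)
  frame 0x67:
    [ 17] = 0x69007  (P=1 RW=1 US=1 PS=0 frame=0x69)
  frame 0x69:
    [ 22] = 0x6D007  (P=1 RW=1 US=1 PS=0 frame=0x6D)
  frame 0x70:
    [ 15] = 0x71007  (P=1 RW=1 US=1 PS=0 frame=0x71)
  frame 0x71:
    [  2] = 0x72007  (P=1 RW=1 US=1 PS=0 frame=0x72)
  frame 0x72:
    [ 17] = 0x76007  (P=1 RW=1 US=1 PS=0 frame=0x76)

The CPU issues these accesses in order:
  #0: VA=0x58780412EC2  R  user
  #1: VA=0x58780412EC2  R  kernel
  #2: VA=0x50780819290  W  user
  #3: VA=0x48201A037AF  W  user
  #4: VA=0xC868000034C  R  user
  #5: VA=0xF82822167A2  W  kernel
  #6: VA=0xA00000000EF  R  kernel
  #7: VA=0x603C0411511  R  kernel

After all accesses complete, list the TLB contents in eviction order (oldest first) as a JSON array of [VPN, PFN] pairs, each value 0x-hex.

Trace:
#0 VA=0x58780412EC2 (r,user):
  L0 @0x3C[11] → 0x40007  P=1,RW=1,US=1,PS=0
  L1 @0x40[30] → 0x42007  P=1,RW=1,US=1,PS=0
  L2 @0x42[2] → 0x46007  P=1,RW=1,US=1,PS=0
  L3 @0x46[18] → 0x47007  P=1,RW=1,US=1,PS=0
  ⇒ phys 0x47EC2  [4 reads]
#1 VA=0x58780412EC2 (r,kernel):
  TLB hit vpn=0x58780412 → PA=0x47EC2
#2 VA=0x50780819290 (w,user):
  L0 @0x3C[10] → 0x4A007  P=1,RW=1,US=1,PS=0
  L1 @0x4A[30] → 0x4D007  P=1,RW=1,US=1,PS=0
  L2 @0x4D[4] → 0x4F007  P=1,RW=1,US=1,PS=0
  L3 @0x4F[25] → 0x52007  P=1,RW=1,US=1,PS=0
  ⇒ phys 0x52290  [4 reads]
#3 VA=0x48201A037AF (w,user):
  L0 @0x3C[9] → 0x54007  P=1,RW=1,US=1,PS=0
  L1 @0x54[8] → 0x56007  P=1,RW=1,US=1,PS=0
  L2 @0x56[13] → 0x59007  P=1,RW=1,US=1,PS=0
  L3 @0x59[3] → 0x5B007  P=1,RW=1,US=1,PS=0
  ⇒ phys 0x5B7AF  [4 reads]
#4 VA=0xC868000034C (r,user):
  L0 @0x3C[25] → 0x5F007  P=1,RW=1,US=1,PS=0
  L1 @0x5F[26] → 0x33006  P=0,RW=1,US=1,PS=0
  → PAGE_NOT_PRESENT  (2 entries read)
#5 VA=0xF82822167A2 (w,kernel):
  L0 @0x3C[31] → 0x63007  P=1,RW=1,US=1,PS=0
  L1 @0x63[10] → 0x67007  P=1,RW=1,US=1,PS=0
  L2 @0x67[17] → 0x69007  P=1,RW=1,US=1,PS=0
  L3 @0x69[22] → 0x6D007  P=1,RW=1,US=1,PS=0
  ⇒ phys 0x6D7A2  [4 reads]
#6 VA=0xA00000000EF (r,kernel):
  L0 @0x3C[20] → 0x1D006  P=0,RW=1,US=1,PS=0
  → PAGE_NOT_PRESENT  (1 entries read)
#7 VA=0x603C0411511 (r,kernel):
  L0 @0x3C[12] → 0x70007  P=1,RW=1,US=1,PS=0
  L1 @0x70[15] → 0x71007  P=1,RW=1,US=1,PS=0
  L2 @0x71[2] → 0x72007  P=1,RW=1,US=1,PS=0
  L3 @0x72[17] → 0x76007  P=1,RW=1,US=1,PS=0
  ⇒ phys 0x76511  [4 reads]

TLB: [["0x58780412", "0x47"], ["0x50780819", "0x52"], ["0x48201A03", "0x5B"], ["0xF8282216", "0x6D"], ["0x603C0411", "0x76"]]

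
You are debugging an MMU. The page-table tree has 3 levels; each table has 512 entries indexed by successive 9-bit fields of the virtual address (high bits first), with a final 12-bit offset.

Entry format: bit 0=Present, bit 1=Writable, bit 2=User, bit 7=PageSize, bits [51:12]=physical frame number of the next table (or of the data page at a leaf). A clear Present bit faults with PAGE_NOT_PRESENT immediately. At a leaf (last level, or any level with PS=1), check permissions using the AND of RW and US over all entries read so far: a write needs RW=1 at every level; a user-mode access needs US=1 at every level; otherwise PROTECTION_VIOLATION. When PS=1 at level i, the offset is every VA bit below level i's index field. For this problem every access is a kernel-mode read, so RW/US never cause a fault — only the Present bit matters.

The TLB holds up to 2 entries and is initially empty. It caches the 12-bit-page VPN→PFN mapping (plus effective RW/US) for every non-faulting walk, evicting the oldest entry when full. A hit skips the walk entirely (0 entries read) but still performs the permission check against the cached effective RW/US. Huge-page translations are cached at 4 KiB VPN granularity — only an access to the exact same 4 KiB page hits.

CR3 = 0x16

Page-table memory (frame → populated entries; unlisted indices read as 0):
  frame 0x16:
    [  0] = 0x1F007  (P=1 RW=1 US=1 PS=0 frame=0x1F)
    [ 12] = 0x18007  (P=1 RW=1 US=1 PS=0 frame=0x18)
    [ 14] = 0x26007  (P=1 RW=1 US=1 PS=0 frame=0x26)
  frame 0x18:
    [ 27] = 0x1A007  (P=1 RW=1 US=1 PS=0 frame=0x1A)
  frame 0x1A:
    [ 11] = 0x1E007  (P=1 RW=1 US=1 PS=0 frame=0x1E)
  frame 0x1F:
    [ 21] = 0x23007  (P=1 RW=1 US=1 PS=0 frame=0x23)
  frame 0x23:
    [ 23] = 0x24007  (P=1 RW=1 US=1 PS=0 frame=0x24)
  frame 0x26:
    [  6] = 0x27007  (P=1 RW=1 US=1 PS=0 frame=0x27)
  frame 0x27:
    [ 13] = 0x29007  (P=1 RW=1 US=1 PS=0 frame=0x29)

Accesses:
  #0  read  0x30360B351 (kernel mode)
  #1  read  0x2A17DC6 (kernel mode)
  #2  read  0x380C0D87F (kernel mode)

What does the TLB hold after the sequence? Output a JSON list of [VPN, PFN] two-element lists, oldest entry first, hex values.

Trace:
#0 VA=0x30360B351 (r,kernel):
  L0: frame=0x16 idx=12 entry=0x18007 [P=1 RW=1 US=1 PS=0]
  L1: frame=0x18 idx=27 entry=0x1A007 [P=1 RW=1 US=1 PS=0]
  L2: frame=0x1A idx=11 entry=0x1E007 [P=1 RW=1 US=1 PS=0]
  ✓ 0x1E351  — 3 lookups
#1 VA=0x2A17DC6 (r,kernel):
  L0: frame=0x16 idx=0 entry=0x1F007 [P=1 RW=1 US=1 PS=0]
  L1: frame=0x1F idx=21 entry=0x23007 [P=1 RW=1 US=1 PS=0]
  L2: frame=0x23 idx=23 entry=0x24007 [P=1 RW=1 US=1 PS=0]
  ✓ 0x24DC6  — 3 lookups
#2 VA=0x380C0D87F (r,kernel):
  L0: frame=0x16 idx=14 entry=0x26007 [P=1 RW=1 US=1 PS=0]
  L1: frame=0x26 idx=6 entry=0x27007 [P=1 RW=1 US=1 PS=0]
  L2: frame=0x27 idx=13 entry=0x29007 [P=1 RW=1 US=1 PS=0]
  ✓ 0x2987F  — 3 lookups

TLB: [["0x2A17", "0x24"], ["0x380C0D", "0x29"]]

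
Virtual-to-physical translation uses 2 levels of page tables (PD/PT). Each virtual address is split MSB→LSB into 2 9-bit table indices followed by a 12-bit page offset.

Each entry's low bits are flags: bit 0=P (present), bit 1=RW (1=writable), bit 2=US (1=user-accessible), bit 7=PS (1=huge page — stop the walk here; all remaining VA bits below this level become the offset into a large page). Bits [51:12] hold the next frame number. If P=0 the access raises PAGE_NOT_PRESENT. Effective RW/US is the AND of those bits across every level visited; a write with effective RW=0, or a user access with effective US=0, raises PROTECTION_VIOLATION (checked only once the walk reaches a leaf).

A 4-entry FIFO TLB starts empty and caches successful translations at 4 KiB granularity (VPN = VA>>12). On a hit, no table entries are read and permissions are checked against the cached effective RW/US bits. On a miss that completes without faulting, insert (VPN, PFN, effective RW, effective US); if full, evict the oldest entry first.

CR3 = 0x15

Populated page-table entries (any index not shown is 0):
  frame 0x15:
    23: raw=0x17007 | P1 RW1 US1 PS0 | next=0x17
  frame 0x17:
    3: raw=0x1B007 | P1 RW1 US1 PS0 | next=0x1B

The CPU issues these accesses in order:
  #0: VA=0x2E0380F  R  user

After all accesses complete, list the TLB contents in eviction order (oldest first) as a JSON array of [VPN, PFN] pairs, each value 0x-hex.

Trace:
#0 VA=0x2E0380F (r,user):
  L0 @0x15[23] → 0x17007  P=1,RW=1,US=1,PS=0
  L1 @0x17[3] → 0x1B007  P=1,RW=1,US=1,PS=0
  ✓ 0x1B80F  — 2 lookups

TLB: [["0x2E03", "0x1B"]]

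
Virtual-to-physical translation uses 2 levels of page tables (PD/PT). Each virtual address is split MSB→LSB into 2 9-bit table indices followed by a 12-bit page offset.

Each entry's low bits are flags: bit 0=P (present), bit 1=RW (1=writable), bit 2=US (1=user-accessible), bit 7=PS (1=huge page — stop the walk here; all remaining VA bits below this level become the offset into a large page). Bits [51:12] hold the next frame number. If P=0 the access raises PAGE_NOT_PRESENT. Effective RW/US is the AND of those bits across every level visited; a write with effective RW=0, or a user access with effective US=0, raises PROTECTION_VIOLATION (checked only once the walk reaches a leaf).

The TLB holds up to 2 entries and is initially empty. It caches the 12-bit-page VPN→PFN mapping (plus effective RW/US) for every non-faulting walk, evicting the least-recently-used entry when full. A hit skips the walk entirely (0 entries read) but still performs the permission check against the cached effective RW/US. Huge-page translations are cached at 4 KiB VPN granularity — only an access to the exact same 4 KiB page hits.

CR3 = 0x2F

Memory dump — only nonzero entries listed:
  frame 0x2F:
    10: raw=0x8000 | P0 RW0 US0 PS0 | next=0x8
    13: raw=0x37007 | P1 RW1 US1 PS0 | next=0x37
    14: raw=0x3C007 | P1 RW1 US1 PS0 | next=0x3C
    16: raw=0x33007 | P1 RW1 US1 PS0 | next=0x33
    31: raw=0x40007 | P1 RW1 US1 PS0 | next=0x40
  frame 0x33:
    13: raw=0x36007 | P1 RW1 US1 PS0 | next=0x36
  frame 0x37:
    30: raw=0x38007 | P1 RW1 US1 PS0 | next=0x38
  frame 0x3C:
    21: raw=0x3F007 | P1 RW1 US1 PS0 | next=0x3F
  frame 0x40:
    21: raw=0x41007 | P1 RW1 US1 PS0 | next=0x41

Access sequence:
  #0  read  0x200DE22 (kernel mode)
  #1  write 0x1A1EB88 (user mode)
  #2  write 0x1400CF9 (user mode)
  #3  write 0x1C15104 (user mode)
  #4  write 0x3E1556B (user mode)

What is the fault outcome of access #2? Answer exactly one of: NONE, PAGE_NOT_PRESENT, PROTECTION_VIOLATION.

Trace:
#0 VA=0x200DE22 (r,kernel):
  [0] read 0x2F idx=16: raw=0x33007 flags P=1 W=1 U=1 S=0
  [1] read 0x33 idx=13: raw=0x36007 flags P=1 W=1 U=1 S=0
  → PA=0x36E22  (2 entries read)
#1 VA=0x1A1EB88 (w,user):
  [0] read 0x2F idx=13: raw=0x37007 flags P=1 W=1 U=1 S=0
  [1] read 0x37 idx=30: raw=0x38007 flags P=1 W=1 U=1 S=0
  → PA=0x38B88  (2 entries read)
#2 VA=0x1400CF9 (w,user):
  [0] read 0x2F idx=10: raw=0x8000 flags P=0 W=0 U=0 S=0
  ⇒ fault: PAGE_NOT_PRESENT  — 1 lookups
#3 VA=0x1C15104 (w,user):
  [0] read 0x2F idx=14: raw=0x3C007 flags P=1 W=1 U=1 S=0
  [1] read 0x3C idx=21: raw=0x3F007 flags P=1 W=1 U=1 S=0
  → PA=0x3F104  (2 entries read)
#4 VA=0x3E1556B (w,user):
  [0] read 0x2F idx=31: raw=0x40007 flags P=1 W=1 U=1 S=0
  [1] read 0x40 idx=21: raw=0x41007 flags P=1 W=1 U=1 S=0
  → PA=0x4156B  (2 entries read)

Access #2 fault: PAGE_NOT_PRESENT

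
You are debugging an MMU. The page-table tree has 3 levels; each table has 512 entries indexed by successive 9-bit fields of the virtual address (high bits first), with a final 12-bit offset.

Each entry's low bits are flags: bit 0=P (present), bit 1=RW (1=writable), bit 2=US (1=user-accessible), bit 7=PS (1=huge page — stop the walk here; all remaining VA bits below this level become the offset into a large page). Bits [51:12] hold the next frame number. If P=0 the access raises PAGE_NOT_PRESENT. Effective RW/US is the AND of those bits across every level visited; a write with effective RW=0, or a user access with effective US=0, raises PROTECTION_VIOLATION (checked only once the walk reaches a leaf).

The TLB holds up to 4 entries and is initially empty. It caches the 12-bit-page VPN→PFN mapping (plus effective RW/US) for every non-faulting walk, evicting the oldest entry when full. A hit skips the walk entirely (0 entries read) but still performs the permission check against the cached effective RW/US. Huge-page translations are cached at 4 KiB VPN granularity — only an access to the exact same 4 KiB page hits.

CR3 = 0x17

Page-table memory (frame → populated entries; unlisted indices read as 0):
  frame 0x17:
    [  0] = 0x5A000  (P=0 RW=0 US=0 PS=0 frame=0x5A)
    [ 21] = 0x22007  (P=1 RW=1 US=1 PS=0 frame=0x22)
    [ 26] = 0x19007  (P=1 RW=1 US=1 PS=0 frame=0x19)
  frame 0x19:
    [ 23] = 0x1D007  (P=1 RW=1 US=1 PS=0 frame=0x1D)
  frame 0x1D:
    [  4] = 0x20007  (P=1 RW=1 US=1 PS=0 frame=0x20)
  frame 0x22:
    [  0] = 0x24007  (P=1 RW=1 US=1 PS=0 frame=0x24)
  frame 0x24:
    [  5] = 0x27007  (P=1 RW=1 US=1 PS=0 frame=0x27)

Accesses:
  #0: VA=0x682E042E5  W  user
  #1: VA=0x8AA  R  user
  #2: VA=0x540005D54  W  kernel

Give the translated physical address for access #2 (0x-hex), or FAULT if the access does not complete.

Per-access translation:
#0 VA=0x682E042E5 (w,user):
  lvl0: tbl 0x17, slot 26 ⇒ 0x19007 (P1/RW1/US1/PS0)
  lvl1: tbl 0x19, slot 23 ⇒ 0x1D007 (P1/RW1/US1/PS0)
  lvl2: tbl 0x1D, slot 4 ⇒ 0x20007 (P1/RW1/US1/PS0)
  ✓ 0x202E5  — 3 lookups
#1 VA=0x8AA (r,user):
  lvl0: tbl 0x17, slot 0 ⇒ 0x5A000 (P0/RW0/US0/PS0)
  ✗ PAGE_NOT_PRESENT  [1 reads]
#2 VA=0x540005D54 (w,kernel):
  lvl0: tbl 0x17, slot 21 ⇒ 0x22007 (P1/RW1/US1/PS0)
  lvl1: tbl 0x22, slot 0 ⇒ 0x24007 (P1/RW1/US1/PS0)
  lvl2: tbl 0x24, slot 5 ⇒ 0x27007 (P1/RW1/US1/PS0)
  ✓ 0x27D54  — 3 lookups

Access #2 PA: 0x27D54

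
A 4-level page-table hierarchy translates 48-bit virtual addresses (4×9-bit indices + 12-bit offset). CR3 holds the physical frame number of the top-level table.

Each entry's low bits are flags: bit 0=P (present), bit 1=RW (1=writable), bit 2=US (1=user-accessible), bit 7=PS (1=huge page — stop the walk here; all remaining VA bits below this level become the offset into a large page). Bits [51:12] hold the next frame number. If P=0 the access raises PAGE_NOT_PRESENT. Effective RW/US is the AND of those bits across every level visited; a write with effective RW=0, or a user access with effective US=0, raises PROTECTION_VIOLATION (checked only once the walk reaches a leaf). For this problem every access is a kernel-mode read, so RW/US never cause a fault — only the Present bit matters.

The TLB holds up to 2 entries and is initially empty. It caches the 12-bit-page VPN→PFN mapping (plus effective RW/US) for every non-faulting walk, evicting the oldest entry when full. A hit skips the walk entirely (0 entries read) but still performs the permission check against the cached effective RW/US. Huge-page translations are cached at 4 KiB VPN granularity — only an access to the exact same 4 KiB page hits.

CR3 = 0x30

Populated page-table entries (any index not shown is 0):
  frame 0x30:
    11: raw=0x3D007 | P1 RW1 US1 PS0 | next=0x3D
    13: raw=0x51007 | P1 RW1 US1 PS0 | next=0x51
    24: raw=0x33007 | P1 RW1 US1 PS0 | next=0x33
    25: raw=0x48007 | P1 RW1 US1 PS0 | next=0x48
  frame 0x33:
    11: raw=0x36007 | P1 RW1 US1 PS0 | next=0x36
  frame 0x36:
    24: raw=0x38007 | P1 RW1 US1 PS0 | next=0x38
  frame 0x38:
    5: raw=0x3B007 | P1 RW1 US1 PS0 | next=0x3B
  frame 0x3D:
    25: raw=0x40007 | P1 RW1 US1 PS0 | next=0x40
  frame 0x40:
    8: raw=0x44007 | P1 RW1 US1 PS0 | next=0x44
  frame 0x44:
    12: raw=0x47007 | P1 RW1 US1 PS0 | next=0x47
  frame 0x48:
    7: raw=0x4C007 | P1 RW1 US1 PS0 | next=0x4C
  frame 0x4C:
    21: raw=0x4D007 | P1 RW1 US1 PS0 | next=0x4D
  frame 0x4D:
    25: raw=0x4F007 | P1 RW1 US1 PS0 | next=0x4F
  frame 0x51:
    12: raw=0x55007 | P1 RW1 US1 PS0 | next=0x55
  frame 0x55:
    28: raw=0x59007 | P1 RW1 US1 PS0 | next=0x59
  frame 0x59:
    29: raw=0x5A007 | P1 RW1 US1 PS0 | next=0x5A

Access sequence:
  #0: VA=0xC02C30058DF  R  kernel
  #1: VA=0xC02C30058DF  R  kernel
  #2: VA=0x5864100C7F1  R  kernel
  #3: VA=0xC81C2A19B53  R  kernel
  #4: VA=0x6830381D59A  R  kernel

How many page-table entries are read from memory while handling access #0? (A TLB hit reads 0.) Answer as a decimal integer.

Per-access translation:
#0 VA=0xC02C30058DF (r,kernel):
  lvl0: tbl 0x30, slot 24 ⇒ 0x33007 (P1/RW1/US1/PS0)
  lvl1: tbl 0x33, slot 11 ⇒ 0x36007 (P1/RW1/US1/PS0)
  lvl2: tbl 0x36, slot 24 ⇒ 0x38007 (P1/RW1/US1/PS0)
  lvl3: tbl 0x38, slot 5 ⇒ 0x3B007 (P1/RW1/US1/PS0)
  ⇒ phys 0x3B8DF  [4 reads]
#1 VA=0xC02C30058DF (r,kernel):
  TLB hit vpn=0xC02C3005 → PA=0x3B8DF
#2 VA=0x5864100C7F1 (r,kernel):
  lvl0: tbl 0x30, slot 11 ⇒ 0x3D007 (P1/RW1/US1/PS0)
  lvl1: tbl 0x3D, slot 25 ⇒ 0x40007 (P1/RW1/US1/PS0)
  lvl2: tbl 0x40, slot 8 ⇒ 0x44007 (P1/RW1/US1/PS0)
  lvl3: tbl 0x44, slot 12 ⇒ 0x47007 (P1/RW1/US1/PS0)
  ⇒ phys 0x477F1  [4 reads]
#3 VA=0xC81C2A19B53 (r,kernel):
  lvl0: tbl 0x30, slot 25 ⇒ 0x48007 (P1/RW1/US1/PS0)
  lvl1: tbl 0x48, slot 7 ⇒ 0x4C007 (P1/RW1/US1/PS0)
  lvl2: tbl 0x4C, slot 21 ⇒ 0x4D007 (P1/RW1/US1/PS0)
  lvl3: tbl 0x4D, slot 25 ⇒ 0x4F007 (P1/RW1/US1/PS0)
  ⇒ phys 0x4FB53  [4 reads]
#4 VA=0x6830381D59A (r,kernel):
  lvl0: tbl 0x30, slot 13 ⇒ 0x51007 (P1/RW1/US1/PS0)
  lvl1: tbl 0x51, slot 12 ⇒ 0x55007 (P1/RW1/US1/PS0)
  lvl2: tbl 0x55, slot 28 ⇒ 0x59007 (P1/RW1/US1/PS0)
  lvl3: tbl 0x59, slot 29 ⇒ 0x5A007 (P1/RW1/US1/PS0)
  ⇒ phys 0x5A59A  [4 reads]

Entries read for #0: 4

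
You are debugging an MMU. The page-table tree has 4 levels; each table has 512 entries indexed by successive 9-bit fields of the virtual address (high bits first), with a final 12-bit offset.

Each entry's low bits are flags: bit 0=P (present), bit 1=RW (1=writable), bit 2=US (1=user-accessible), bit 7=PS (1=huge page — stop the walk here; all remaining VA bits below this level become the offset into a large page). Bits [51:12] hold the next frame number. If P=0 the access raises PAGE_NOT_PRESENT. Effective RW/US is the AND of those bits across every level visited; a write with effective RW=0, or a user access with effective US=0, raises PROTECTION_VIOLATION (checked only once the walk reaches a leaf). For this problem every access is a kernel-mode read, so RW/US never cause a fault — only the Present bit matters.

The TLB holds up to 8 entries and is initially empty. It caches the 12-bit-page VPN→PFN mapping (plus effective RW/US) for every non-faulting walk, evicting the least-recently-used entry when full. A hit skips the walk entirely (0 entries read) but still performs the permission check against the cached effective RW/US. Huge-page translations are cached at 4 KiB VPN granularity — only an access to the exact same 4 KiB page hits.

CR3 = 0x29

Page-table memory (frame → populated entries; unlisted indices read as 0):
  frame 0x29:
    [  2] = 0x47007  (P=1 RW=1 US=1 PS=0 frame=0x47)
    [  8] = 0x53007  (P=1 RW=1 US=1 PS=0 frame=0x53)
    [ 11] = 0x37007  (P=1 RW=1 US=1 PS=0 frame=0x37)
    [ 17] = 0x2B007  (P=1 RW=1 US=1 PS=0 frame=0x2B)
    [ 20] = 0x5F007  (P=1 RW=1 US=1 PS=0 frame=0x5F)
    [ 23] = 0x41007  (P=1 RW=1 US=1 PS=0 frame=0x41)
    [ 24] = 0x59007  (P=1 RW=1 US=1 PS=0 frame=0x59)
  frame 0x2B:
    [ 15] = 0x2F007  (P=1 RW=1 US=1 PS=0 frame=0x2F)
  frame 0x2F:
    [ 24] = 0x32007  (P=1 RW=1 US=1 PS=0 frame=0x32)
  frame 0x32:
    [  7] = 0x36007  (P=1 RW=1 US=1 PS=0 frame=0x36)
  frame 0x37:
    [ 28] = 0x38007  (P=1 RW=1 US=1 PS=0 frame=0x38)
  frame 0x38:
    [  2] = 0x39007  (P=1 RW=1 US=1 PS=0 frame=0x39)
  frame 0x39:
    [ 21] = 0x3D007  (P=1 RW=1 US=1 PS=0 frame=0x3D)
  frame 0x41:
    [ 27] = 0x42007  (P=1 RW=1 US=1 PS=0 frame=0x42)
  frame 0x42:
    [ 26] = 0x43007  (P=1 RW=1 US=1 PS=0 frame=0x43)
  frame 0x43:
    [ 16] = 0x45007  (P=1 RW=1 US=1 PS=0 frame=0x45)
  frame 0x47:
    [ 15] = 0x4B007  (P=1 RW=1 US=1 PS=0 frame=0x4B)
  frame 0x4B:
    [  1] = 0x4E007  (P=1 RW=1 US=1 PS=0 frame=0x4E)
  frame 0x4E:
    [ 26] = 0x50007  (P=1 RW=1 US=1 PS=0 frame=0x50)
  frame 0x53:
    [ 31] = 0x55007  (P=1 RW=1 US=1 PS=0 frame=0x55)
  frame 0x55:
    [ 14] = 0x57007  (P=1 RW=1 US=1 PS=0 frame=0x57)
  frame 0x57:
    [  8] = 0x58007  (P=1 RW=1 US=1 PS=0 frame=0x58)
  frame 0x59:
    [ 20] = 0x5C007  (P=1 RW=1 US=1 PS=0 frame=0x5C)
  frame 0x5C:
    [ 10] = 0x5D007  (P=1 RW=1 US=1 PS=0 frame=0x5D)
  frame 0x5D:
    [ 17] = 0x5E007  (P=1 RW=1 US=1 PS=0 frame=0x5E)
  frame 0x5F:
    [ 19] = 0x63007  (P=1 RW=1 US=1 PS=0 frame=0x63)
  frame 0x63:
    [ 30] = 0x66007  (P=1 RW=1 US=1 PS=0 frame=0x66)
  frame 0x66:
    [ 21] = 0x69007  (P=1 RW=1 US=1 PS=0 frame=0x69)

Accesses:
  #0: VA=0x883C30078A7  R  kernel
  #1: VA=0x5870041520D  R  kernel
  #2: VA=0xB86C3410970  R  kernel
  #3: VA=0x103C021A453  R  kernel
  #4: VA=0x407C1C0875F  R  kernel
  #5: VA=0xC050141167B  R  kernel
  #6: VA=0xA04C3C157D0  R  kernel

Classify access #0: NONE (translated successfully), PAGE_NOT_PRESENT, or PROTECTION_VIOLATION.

Walk each access:
#0 VA=0x883C30078A7 (r,kernel):
  [0] read 0x29 idx=17: raw=0x2B007 flags P=1 W=1 U=1 S=0
  [1] read 0x2B idx=15: raw=0x2F007 flags P=1 W=1 U=1 S=0
  [2] read 0x2F idx=24: raw=0x32007 flags P=1 W=1 U=1 S=0
  [3] read 0x32 idx=7: raw=0x36007 flags P=1 W=1 U=1 S=0
  ⇒ phys 0x368A7  [4 reads]
#1 VA=0x5870041520D (r,kernel):
  [0] read 0x29 idx=11: raw=0x37007 flags P=1 W=1 U=1 S=0
  [1] read 0x37 idx=28: raw=0x38007 flags P=1 W=1 U=1 S=0
  [2] read 0x38 idx=2: raw=0x39007 flags P=1 W=1 U=1 S=0
  [3] read 0x39 idx=21: raw=0x3D007 flags P=1 W=1 U=1 S=0
  ⇒ phys 0x3D20D  [4 reads]
#2 VA=0xB86C3410970 (r,kernel):
  [0] read 0x29 idx=23: raw=0x41007 flags P=1 W=1 U=1 S=0
  [1] read 0x41 idx=27: raw=0x42007 flags P=1 W=1 U=1 S=0
  [2] read 0x42 idx=26: raw=0x43007 flags P=1 W=1 U=1 S=0
  [3] read 0x43 idx=16: raw=0x45007 flags P=1 W=1 U=1 S=0
  ⇒ phys 0x45970  [4 reads]
#3 VA=0x103C021A453 (r,kernel):
  [0] read 0x29 idx=2: raw=0x47007 flags P=1 W=1 U=1 S=0
  [1] read 0x47 idx=15: raw=0x4B007 flags P=1 W=1 U=1 S=0
  [2] read 0x4B idx=1: raw=0x4E007 flags P=1 W=1 U=1 S=0
  [3] read 0x4E idx=26: raw=0x50007 flags P=1 W=1 U=1 S=0
  ⇒ phys 0x50453  [4 reads]
#4 VA=0x407C1C0875F (r,kernel):
  [0] read 0x29 idx=8: raw=0x53007 flags P=1 W=1 U=1 S=0
  [1] read 0x53 idx=31: raw=0x55007 flags P=1 W=1 U=1 S=0
  [2] read 0x55 idx=14: raw=0x57007 flags P=1 W=1 U=1 S=0
  [3] read 0x57 idx=8: raw=0x58007 flags P=1 W=1 U=1 S=0
  ⇒ phys 0x5875F  [4 reads]
#5 VA=0xC050141167B (r,kernel):
  [0] read 0x29 idx=24: raw=0x59007 flags P=1 W=1 U=1 S=0
  [1] read 0x59 idx=20: raw=0x5C007 flags P=1 W=1 U=1 S=0
  [2] read 0x5C idx=10: raw=0x5D007 flags P=1 W=1 U=1 S=0
  [3] read 0x5D idx=17: raw=0x5E007 flags P=1 W=1 U=1 S=0
  ⇒ phys 0x5E67B  [4 reads]
#6 VA=0xA04C3C157D0 (r,kernel):
  [0] read 0x29 idx=20: raw=0x5F007 flags P=1 W=1 U=1 S=0
  [1] read 0x5F idx=19: raw=0x63007 flags P=1 W=1 U=1 S=0
  [2] read 0x63 idx=30: raw=0x66007 flags P=1 W=1 U=1 S=0
  [3] read 0x66 idx=21: raw=0x69007 flags P=1 W=1 U=1 S=0
  ⇒ phys 0x697D0  [4 reads]

Access #0 fault: NONE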